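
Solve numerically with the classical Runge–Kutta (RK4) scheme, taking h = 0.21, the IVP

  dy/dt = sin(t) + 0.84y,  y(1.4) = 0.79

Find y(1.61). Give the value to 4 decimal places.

1.1711

RK4: k1 = f(t_n, y_n); k2 = f(t_n + h/2, y_n + (h/2)·k1); k3 = f(t_n + h/2, y_n + (h/2)·k2); k4 = f(t_n + h, y_n + h·k3); y_{n+1} = y_n + (h/6)·(k1 + 2k2 + 2k3 + k4).
t=1.400000, y=0.790000:
  k1 = f(1.400000, 0.790000) = 1.649050
  k2 = f(1.505000, 0.963150) = 1.806882
  k3 = f(1.505000, 0.979723) = 1.820803
  k4 = f(1.610000, 1.172369) = 1.984021
  y ← 0.790000 + (0.21/6)·(k1 + 2k2 + 2k3 + k4) = 1.171095
y(1.61) ≈ 1.1711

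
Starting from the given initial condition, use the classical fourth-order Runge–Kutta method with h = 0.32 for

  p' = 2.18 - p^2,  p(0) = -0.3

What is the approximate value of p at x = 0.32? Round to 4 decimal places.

0.3840

RK4: k1 = f(x_n, p_n); k2 = f(x_n + h/2, p_n + (h/2)·k1); k3 = f(x_n + h/2, p_n + (h/2)·k2); k4 = f(x_n + h, p_n + h·k3); p_{n+1} = p_n + (h/6)·(k1 + 2k2 + 2k3 + k4).
x=0.000000, p=-0.300000:
  k1 = f(0.000000, -0.300000) = 2.090000
  k2 = f(0.160000, 0.034400) = 2.178817
  k3 = f(0.160000, 0.048611) = 2.177637
  k4 = f(0.320000, 0.396844) = 2.022515
  p ← -0.300000 + (0.32/6)·(k1 + 2k2 + 2k3 + k4) = 0.384023
p(0.32) ≈ 0.3840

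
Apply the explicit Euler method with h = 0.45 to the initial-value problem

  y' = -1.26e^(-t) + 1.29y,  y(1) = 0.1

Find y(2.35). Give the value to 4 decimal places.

Euler: y_{n+1} = y_n + h·f(t_n, y_n).
t=1.000000, y=0.100000: f=-0.334528 → y ← 0.100000 + 0.45·(-0.334528) = -0.050538
t=1.450000, y=-0.050538: f=-0.360752 → y ← -0.050538 + 0.45·(-0.360752) = -0.212876
t=1.900000, y=-0.212876: f=-0.463067 → y ← -0.212876 + 0.45·(-0.463067) = -0.421256
y(2.35) ≈ -0.4213

-0.4213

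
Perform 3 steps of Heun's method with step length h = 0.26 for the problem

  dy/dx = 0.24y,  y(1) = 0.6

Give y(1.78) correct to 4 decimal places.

0.7234

Heun: k1 = f(x_n, y_n); k2 = f(x_n + h, y_n + h·k1); y_{n+1} = y_n + (h/2)·(k1 + k2).
x=1.000000, y=0.600000:
  k1 = f(1.000000, 0.600000) = 0.144000
  k2 = f(1.260000, 0.637440) = 0.152986
  y ← 0.600000 + (0.26/2)·(0.144000 + 0.152986) = 0.638608
x=1.260000, y=0.638608:
  k1 = f(1.260000, 0.638608) = 0.153266
  k2 = f(1.520000, 0.678457) = 0.162830
  y ← 0.638608 + (0.26/2)·(0.153266 + 0.162830) = 0.679701
x=1.520000, y=0.679701:
  k1 = f(1.520000, 0.679701) = 0.163128
  k2 = f(1.780000, 0.722114) = 0.173307
  y ← 0.679701 + (0.26/2)·(0.163128 + 0.173307) = 0.723437
y(1.78) ≈ 0.7234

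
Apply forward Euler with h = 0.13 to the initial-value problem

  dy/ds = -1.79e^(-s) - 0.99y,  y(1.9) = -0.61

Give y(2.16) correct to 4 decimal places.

-0.5240

Euler: y_{n+1} = y_n + h·f(s_n, y_n).
s=1.900000, y=-0.610000: f=0.336172 → y ← -0.610000 + 0.13·0.336172 = -0.566298
s=2.030000, y=-0.566298: f=0.325544 → y ← -0.566298 + 0.13·0.325544 = -0.523977
y(2.16) ≈ -0.5240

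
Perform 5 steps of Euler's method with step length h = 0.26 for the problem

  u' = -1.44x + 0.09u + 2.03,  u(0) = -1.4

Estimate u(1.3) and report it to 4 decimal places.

0.1973

Euler: u_{n+1} = u_n + h·f(x_n, u_n).
x=0.000000, u=-1.400000: f=1.904000 → u ← -1.400000 + 0.26·1.904000 = -0.904960
x=0.260000, u=-0.904960: f=1.574154 → u ← -0.904960 + 0.26·1.574154 = -0.495680
x=0.520000, u=-0.495680: f=1.236589 → u ← -0.495680 + 0.26·1.236589 = -0.174167
x=0.780000, u=-0.174167: f=0.891125 → u ← -0.174167 + 0.26·0.891125 = 0.057526
x=1.040000, u=0.057526: f=0.537577 → u ← 0.057526 + 0.26·0.537577 = 0.197296
u(1.3) ≈ 0.1973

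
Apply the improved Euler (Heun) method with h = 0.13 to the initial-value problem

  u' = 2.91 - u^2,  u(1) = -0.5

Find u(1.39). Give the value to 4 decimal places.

Heun: k1 = f(x_n, u_n); k2 = f(x_n + h, u_n + h·k1); u_{n+1} = u_n + (h/2)·(k1 + k2).
x=1.000000, u=-0.500000:
  k1 = f(1.000000, -0.500000) = 2.660000
  k2 = f(1.130000, -0.154200) = 2.886222
  u ← -0.500000 + (0.13/2)·(2.660000 + 2.886222) = -0.139496
x=1.130000, u=-0.139496:
  k1 = f(1.130000, -0.139496) = 2.890541
  k2 = f(1.260000, 0.236275) = 2.854174
  u ← -0.139496 + (0.13/2)·(2.890541 + 2.854174) = 0.233911
x=1.260000, u=0.233911:
  k1 = f(1.260000, 0.233911) = 2.855286
  k2 = f(1.390000, 0.605098) = 2.543856
  u ← 0.233911 + (0.13/2)·(2.855286 + 2.543856) = 0.584855
u(1.39) ≈ 0.5849

0.5849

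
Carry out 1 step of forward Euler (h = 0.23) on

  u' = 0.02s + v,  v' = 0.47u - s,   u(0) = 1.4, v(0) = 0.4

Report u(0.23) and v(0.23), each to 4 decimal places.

Euler on (u,v): u_{n+1} = u_n + h·u', v_{n+1} = v_n + h·v'.
0.000000: (1.400000, 0.400000); f=(0.400000, 0.658000) → (1.492000, 0.551340)
(u(0.23), v(0.23)) ≈ (1.4920, 0.5513)

1.4920, 0.5513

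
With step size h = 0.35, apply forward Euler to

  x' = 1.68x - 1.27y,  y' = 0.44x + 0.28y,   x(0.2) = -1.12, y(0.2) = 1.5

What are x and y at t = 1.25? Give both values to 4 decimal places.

Euler on (x,y): x_{n+1} = x_n + h·x', y_{n+1} = y_n + h·y'.
0.200000: (-1.120000, 1.500000); f=(-3.786600, -0.072800) → (-2.445310, 1.474520)
0.550000: (-2.445310, 1.474520); f=(-5.980761, -0.663071) → (-4.538576, 1.242445)
0.900000: (-4.538576, 1.242445); f=(-9.202714, -1.649089) → (-7.759526, 0.665264)
(x(1.25), y(1.25)) ≈ (-7.7595, 0.6653)

-7.7595, 0.6653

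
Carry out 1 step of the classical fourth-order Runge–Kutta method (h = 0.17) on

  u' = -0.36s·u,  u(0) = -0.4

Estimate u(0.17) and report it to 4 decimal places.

RK4: k1 = f(s_n, u_n); k2 = f(s_n + h/2, u_n + (h/2)·k1); k3 = f(s_n + h/2, u_n + (h/2)·k2); k4 = f(s_n + h, u_n + h·k3); u_{n+1} = u_n + (h/6)·(k1 + 2k2 + 2k3 + k4).
s=0.000000, u=-0.400000:
  k1 = f(0.000000, -0.400000) = 0.000000
  k2 = f(0.085000, -0.400000) = 0.012240
  k3 = f(0.085000, -0.398960) = 0.012208
  k4 = f(0.170000, -0.397925) = 0.024353
  u ← -0.400000 + (0.17/6)·(k1 + 2k2 + 2k3 + k4) = -0.397925
u(0.17) ≈ -0.3979

-0.3979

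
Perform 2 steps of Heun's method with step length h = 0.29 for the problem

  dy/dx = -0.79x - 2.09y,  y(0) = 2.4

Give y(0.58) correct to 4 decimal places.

0.7019

Heun: k1 = f(x_n, y_n); k2 = f(x_n + h, y_n + h·k1); y_{n+1} = y_n + (h/2)·(k1 + k2).
x=0.000000, y=2.400000:
  k1 = f(0.000000, 2.400000) = -5.016000
  k2 = f(0.290000, 0.945360) = -2.204902
  y ← 2.400000 + (0.29/2)·(-5.016000 + (-2.204902)) = 1.352969
x=0.290000, y=1.352969:
  k1 = f(0.290000, 1.352969) = -3.056806
  k2 = f(0.580000, 0.466496) = -1.433176
  y ← 1.352969 + (0.29/2)·(-3.056806 + (-1.433176)) = 0.701922
y(0.58) ≈ 0.7019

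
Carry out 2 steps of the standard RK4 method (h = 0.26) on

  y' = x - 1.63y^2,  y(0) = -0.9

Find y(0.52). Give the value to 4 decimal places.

RK4: k1 = f(x_n, y_n); k2 = f(x_n + h/2, y_n + (h/2)·k1); k3 = f(x_n + h/2, y_n + (h/2)·k2); k4 = f(x_n + h, y_n + h·k3); y_{n+1} = y_n + (h/6)·(k1 + 2k2 + 2k3 + k4).
x=0.000000, y=-0.900000:
  k1 = f(0.000000, -0.900000) = -1.320300
  k2 = f(0.130000, -1.071639) = -1.741909
  k3 = f(0.130000, -1.126448) = -1.938283
  k4 = f(0.260000, -1.403954) = -2.952870
  y ← -0.900000 + (0.26/6)·(k1 + 2k2 + 2k3 + k4) = -1.404121
x=0.260000, y=-1.404121:
  k1 = f(0.260000, -1.404121) = -2.953634
  k2 = f(0.390000, -1.788093) = -4.821561
  k3 = f(0.390000, -2.030924) = -6.333181
  k4 = f(0.520000, -3.050748) = -14.650509
  y ← -1.404121 + (0.26/6)·(k1 + 2k2 + 2k3 + k4) = -3.133711
y(0.52) ≈ -3.1337

-3.1337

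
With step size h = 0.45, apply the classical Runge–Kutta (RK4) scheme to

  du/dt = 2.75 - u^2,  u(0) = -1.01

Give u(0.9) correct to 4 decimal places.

RK4: k1 = f(t_n, u_n); k2 = f(t_n + h/2, u_n + (h/2)·k1); k3 = f(t_n + h/2, u_n + (h/2)·k2); k4 = f(t_n + h, u_n + h·k3); u_{n+1} = u_n + (h/6)·(k1 + 2k2 + 2k3 + k4).
t=0.000000, u=-1.010000:
  k1 = f(0.000000, -1.010000) = 1.729900
  k2 = f(0.225000, -0.620772) = 2.364642
  k3 = f(0.225000, -0.477956) = 2.521558
  k4 = f(0.450000, 0.124701) = 2.734450
  u ← -1.010000 + (0.45/6)·(k1 + 2k2 + 2k3 + k4) = 0.057756
t=0.450000, u=0.057756:
  k1 = f(0.450000, 0.057756) = 2.746664
  k2 = f(0.675000, 0.675756) = 2.293354
  k3 = f(0.675000, 0.573761) = 2.420798
  k4 = f(0.900000, 1.147115) = 1.434126
  u ← 0.057756 + (0.45/6)·(k1 + 2k2 + 2k3 + k4) = 1.078438
u(0.9) ≈ 1.0784

1.0784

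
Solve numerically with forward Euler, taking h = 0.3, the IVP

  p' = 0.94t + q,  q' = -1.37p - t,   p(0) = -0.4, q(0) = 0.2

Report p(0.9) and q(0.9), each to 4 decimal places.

Euler on (p,q): p_{n+1} = p_n + h·p', q_{n+1} = q_n + h·q'.
0.000000: (-0.400000, 0.200000); f=(0.200000, 0.548000) → (-0.340000, 0.364400)
0.300000: (-0.340000, 0.364400); f=(0.646400, 0.165800) → (-0.146080, 0.414140)
0.600000: (-0.146080, 0.414140); f=(0.978140, -0.399870) → (0.147362, 0.294179)
(p(0.9), q(0.9)) ≈ (0.1474, 0.2942)

0.1474, 0.2942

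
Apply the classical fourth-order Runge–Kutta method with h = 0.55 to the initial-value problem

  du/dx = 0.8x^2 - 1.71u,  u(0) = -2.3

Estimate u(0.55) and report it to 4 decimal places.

RK4: k1 = f(x_n, u_n); k2 = f(x_n + h/2, u_n + (h/2)·k1); k3 = f(x_n + h/2, u_n + (h/2)·k2); k4 = f(x_n + h, u_n + h·k3); u_{n+1} = u_n + (h/6)·(k1 + 2k2 + 2k3 + k4).
x=0.000000, u=-2.300000:
  k1 = f(0.000000, -2.300000) = 3.933000
  k2 = f(0.275000, -1.218425) = 2.144007
  k3 = f(0.275000, -1.710398) = 2.985281
  k4 = f(0.550000, -0.658096) = 1.367343
  u ← -2.300000 + (0.55/6)·(k1 + 2k2 + 2k3 + k4) = -0.873766
u(0.55) ≈ -0.8738

-0.8738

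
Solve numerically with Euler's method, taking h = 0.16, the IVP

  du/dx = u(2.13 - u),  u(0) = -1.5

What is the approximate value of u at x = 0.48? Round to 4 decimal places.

-8.1310

Euler: u_{n+1} = u_n + h·f(x_n, u_n).
x=0.000000, u=-1.500000: f=-5.445000 → u ← -1.500000 + 0.16·(-5.445000) = -2.371200
x=0.160000, u=-2.371200: f=-10.673245 → u ← -2.371200 + 0.16·(-10.673245) = -4.078919
x=0.320000, u=-4.078919: f=-25.325680 → u ← -4.078919 + 0.16·(-25.325680) = -8.131028
u(0.48) ≈ -8.1310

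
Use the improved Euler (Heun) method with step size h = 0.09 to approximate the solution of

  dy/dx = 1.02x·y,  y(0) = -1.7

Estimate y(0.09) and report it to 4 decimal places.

-1.7070

Heun: k1 = f(x_n, y_n); k2 = f(x_n + h, y_n + h·k1); y_{n+1} = y_n + (h/2)·(k1 + k2).
x=0.000000, y=-1.700000:
  k1 = f(0.000000, -1.700000) = 0.000000
  k2 = f(0.090000, -1.700000) = -0.156060
  y ← -1.700000 + (0.09/2)·(0.000000 + (-0.156060)) = -1.707023
y(0.09) ≈ -1.7070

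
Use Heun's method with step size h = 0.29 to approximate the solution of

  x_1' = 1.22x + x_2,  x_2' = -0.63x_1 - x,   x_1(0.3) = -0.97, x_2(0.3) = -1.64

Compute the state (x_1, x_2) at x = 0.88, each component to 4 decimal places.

-1.4579, -1.5161

Heun on (x_1,x_2): k1 = f(x_n, state_n); k2 = f(x_n + h, state_n + h·k1); state_{n+1} = state_n + (h/2)·(k1 + k2).
0.300000: (-0.970000, -1.640000)
  k1 = (-1.274000, 0.311100)
  predictor → (-1.339460, -1.549781)
  k2 = (-0.829981, 0.253860)
  → (-1.275077, -1.558081)
0.590000: (-1.275077, -1.558081)
  k1 = (-0.838281, 0.213299)
  predictor → (-1.518179, -1.496224)
  k2 = (-0.422624, 0.076453)
  → (-1.457908, -1.516067)
(x_1(0.88), x_2(0.88)) ≈ (-1.4579, -1.5161)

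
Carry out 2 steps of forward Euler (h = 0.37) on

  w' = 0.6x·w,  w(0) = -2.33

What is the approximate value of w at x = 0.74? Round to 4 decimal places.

-2.5214

Euler: w_{n+1} = w_n + h·f(x_n, w_n).
x=0.000000, w=-2.330000: f=0.000000 → w ← -2.330000 + 0.37·0.000000 = -2.330000
x=0.370000, w=-2.330000: f=-0.517260 → w ← -2.330000 + 0.37·(-0.517260) = -2.521386
w(0.74) ≈ -2.5214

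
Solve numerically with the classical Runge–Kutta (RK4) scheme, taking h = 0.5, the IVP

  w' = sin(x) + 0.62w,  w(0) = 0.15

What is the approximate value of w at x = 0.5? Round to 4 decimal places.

0.3407

RK4: k1 = f(x_n, w_n); k2 = f(x_n + h/2, w_n + (h/2)·k1); k3 = f(x_n + h/2, w_n + (h/2)·k2); k4 = f(x_n + h, w_n + h·k3); w_{n+1} = w_n + (h/6)·(k1 + 2k2 + 2k3 + k4).
x=0.000000, w=0.150000:
  k1 = f(0.000000, 0.150000) = 0.093000
  k2 = f(0.250000, 0.173250) = 0.354819
  k3 = f(0.250000, 0.238705) = 0.395401
  k4 = f(0.500000, 0.347700) = 0.695000
  w ← 0.150000 + (0.5/6)·(k1 + 2k2 + 2k3 + k4) = 0.340703
w(0.5) ≈ 0.3407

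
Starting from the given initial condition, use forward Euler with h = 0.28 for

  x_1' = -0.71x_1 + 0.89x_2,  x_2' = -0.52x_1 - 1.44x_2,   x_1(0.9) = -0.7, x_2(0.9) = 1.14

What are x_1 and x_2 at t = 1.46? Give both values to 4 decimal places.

Euler on (x_1,x_2): x_1_{n+1} = x_1_n + h·x_1', x_2_{n+1} = x_2_n + h·x_2'.
0.900000: (-0.700000, 1.140000); f=(1.511600, -1.277600) → (-0.276752, 0.782272)
1.180000: (-0.276752, 0.782272); f=(0.892716, -0.982561) → (-0.026792, 0.507155)
(x_1(1.46), x_2(1.46)) ≈ (-0.0268, 0.5072)

-0.0268, 0.5072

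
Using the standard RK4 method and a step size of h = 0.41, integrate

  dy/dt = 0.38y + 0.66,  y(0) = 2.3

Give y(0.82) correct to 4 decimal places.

3.7759

RK4: k1 = f(t_n, y_n); k2 = f(t_n + h/2, y_n + (h/2)·k1); k3 = f(t_n + h/2, y_n + (h/2)·k2); k4 = f(t_n + h, y_n + h·k3); y_{n+1} = y_n + (h/6)·(k1 + 2k2 + 2k3 + k4).
t=0.000000, y=2.300000:
  k1 = f(0.000000, 2.300000) = 1.534000
  k2 = f(0.205000, 2.614470) = 1.653499
  k3 = f(0.205000, 2.638967) = 1.662808
  k4 = f(0.410000, 2.981751) = 1.793065
  y ← 2.300000 + (0.41/6)·(k1 + 2k2 + 2k3 + k4) = 2.980578
t=0.410000, y=2.980578:
  k1 = f(0.410000, 2.980578) = 1.792620
  k2 = f(0.615000, 3.348065) = 1.932265
  k3 = f(0.615000, 3.376692) = 1.943143
  k4 = f(0.820000, 3.777267) = 2.095361
  y ← 2.980578 + (0.41/6)·(k1 + 2k2 + 2k3 + k4) = 3.775896
y(0.82) ≈ 3.7759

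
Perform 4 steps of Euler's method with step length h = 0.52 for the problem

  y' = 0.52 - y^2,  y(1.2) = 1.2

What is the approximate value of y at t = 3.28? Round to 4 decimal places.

Euler: y_{n+1} = y_n + h·f(t_n, y_n).
t=1.200000, y=1.200000: f=-0.920000 → y ← 1.200000 + 0.52·(-0.920000) = 0.721600
t=1.720000, y=0.721600: f=-0.000707 → y ← 0.721600 + 0.52·(-0.000707) = 0.721233
t=2.240000, y=0.721233: f=-0.000176 → y ← 0.721233 + 0.52·(-0.000176) = 0.721141
t=2.760000, y=0.721141: f=-0.000044 → y ← 0.721141 + 0.52·(-0.000044) = 0.721118
y(3.28) ≈ 0.7211

0.7211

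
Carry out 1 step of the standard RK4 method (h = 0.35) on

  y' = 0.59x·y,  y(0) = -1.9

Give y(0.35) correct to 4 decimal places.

-1.9699

RK4: k1 = f(x_n, y_n); k2 = f(x_n + h/2, y_n + (h/2)·k1); k3 = f(x_n + h/2, y_n + (h/2)·k2); k4 = f(x_n + h, y_n + h·k3); y_{n+1} = y_n + (h/6)·(k1 + 2k2 + 2k3 + k4).
x=0.000000, y=-1.900000:
  k1 = f(0.000000, -1.900000) = 0.000000
  k2 = f(0.175000, -1.900000) = -0.196175
  k3 = f(0.175000, -1.934331) = -0.199720
  k4 = f(0.350000, -1.969902) = -0.406785
  y ← -1.900000 + (0.35/6)·(k1 + 2k2 + 2k3 + k4) = -1.969917
y(0.35) ≈ -1.9699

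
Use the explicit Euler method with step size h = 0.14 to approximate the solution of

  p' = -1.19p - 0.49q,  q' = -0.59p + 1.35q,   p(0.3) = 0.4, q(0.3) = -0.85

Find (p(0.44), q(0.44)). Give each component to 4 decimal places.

Euler on (p,q): p_{n+1} = p_n + h·p', q_{n+1} = q_n + h·q'.
0.300000: (0.400000, -0.850000); f=(-0.059500, -1.383500) → (0.391670, -1.043690)
(p(0.44), q(0.44)) ≈ (0.3917, -1.0437)

0.3917, -1.0437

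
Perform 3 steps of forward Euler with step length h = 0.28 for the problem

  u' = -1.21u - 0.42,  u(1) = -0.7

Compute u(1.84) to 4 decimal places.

Euler: u_{n+1} = u_n + h·f(t_n, u_n).
t=1.000000, u=-0.700000: f=0.427000 → u ← -0.700000 + 0.28·0.427000 = -0.580440
t=1.280000, u=-0.580440: f=0.282332 → u ← -0.580440 + 0.28·0.282332 = -0.501387
t=1.560000, u=-0.501387: f=0.186678 → u ← -0.501387 + 0.28·0.186678 = -0.449117
u(1.84) ≈ -0.4491

-0.4491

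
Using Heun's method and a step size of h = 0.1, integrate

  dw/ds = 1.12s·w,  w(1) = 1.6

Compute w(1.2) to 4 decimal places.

2.0458

Heun: k1 = f(s_n, w_n); k2 = f(s_n + h, w_n + h·k1); w_{n+1} = w_n + (h/2)·(k1 + k2).
s=1.000000, w=1.600000:
  k1 = f(1.000000, 1.600000) = 1.792000
  k2 = f(1.100000, 1.779200) = 2.191974
  w ← 1.600000 + (0.1/2)·(1.792000 + 2.191974) = 1.799199
s=1.100000, w=1.799199:
  k1 = f(1.100000, 1.799199) = 2.216613
  k2 = f(1.200000, 2.020860) = 2.716036
  w ← 1.799199 + (0.1/2)·(2.216613 + 2.716036) = 2.045831
w(1.2) ≈ 2.0458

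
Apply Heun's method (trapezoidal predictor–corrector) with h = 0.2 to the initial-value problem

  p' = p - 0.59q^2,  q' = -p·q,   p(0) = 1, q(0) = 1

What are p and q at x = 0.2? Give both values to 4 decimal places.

Heun on (p,q): k1 = f(x_n, state_n); k2 = f(x_n + h, state_n + h·k1); state_{n+1} = state_n + (h/2)·(k1 + k2).
0.000000: (1.000000, 1.000000)
  k1 = (0.410000, -1.000000)
  predictor → (1.082000, 0.800000)
  k2 = (0.704400, -0.865600)
  → (1.111440, 0.813440)
(p(0.2), q(0.2)) ≈ (1.1114, 0.8134)

1.1114, 0.8134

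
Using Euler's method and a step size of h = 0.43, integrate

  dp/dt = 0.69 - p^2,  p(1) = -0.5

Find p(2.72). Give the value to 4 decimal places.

0.5117

Euler: p_{n+1} = p_n + h·f(t_n, p_n).
t=1.000000, p=-0.500000: f=0.440000 → p ← -0.500000 + 0.43·0.440000 = -0.310800
t=1.430000, p=-0.310800: f=0.593403 → p ← -0.310800 + 0.43·0.593403 = -0.055637
t=1.860000, p=-0.055637: f=0.686905 → p ← -0.055637 + 0.43·0.686905 = 0.239732
t=2.290000, p=0.239732: f=0.632528 → p ← 0.239732 + 0.43·0.632528 = 0.511720
p(2.72) ≈ 0.5117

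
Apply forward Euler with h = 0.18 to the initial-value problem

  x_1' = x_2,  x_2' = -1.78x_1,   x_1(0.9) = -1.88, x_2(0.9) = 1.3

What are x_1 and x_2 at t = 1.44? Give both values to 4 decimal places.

-0.8662, 2.8474

Euler on (x_1,x_2): x_1_{n+1} = x_1_n + h·x_1', x_2_{n+1} = x_2_n + h·x_2'.
0.900000: (-1.880000, 1.300000); f=(1.300000, 3.346400) → (-1.646000, 1.902352)
1.080000: (-1.646000, 1.902352); f=(1.902352, 2.929880) → (-1.303577, 2.429730)
1.260000: (-1.303577, 2.429730); f=(2.429730, 2.320366) → (-0.866225, 2.847396)
(x_1(1.44), x_2(1.44)) ≈ (-0.8662, 2.8474)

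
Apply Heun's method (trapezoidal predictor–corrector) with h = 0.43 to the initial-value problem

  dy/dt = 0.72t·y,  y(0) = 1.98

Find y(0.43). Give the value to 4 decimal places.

2.1118

Heun: k1 = f(t_n, y_n); k2 = f(t_n + h, y_n + h·k1); y_{n+1} = y_n + (h/2)·(k1 + k2).
t=0.000000, y=1.980000:
  k1 = f(0.000000, 1.980000) = 0.000000
  k2 = f(0.430000, 1.980000) = 0.613008
  y ← 1.980000 + (0.43/2)·(0.000000 + 0.613008) = 2.111797
y(0.43) ≈ 2.1118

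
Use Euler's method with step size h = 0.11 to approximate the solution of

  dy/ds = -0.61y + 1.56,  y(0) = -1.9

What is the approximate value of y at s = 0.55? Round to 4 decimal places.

Euler: y_{n+1} = y_n + h·f(s_n, y_n).
s=0.000000, y=-1.900000: f=2.719000 → y ← -1.900000 + 0.11·2.719000 = -1.600910
s=0.110000, y=-1.600910: f=2.536555 → y ← -1.600910 + 0.11·2.536555 = -1.321889
s=0.220000, y=-1.321889: f=2.366352 → y ← -1.321889 + 0.11·2.366352 = -1.061590
s=0.330000, y=-1.061590: f=2.207570 → y ← -1.061590 + 0.11·2.207570 = -0.818757
s=0.440000, y=-0.818757: f=2.059442 → y ← -0.818757 + 0.11·2.059442 = -0.592219
y(0.55) ≈ -0.5922

-0.5922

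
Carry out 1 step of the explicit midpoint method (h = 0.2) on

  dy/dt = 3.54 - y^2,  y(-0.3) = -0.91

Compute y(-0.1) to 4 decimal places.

Midpoint: k1 = f(t_n, y_n); k2 = f(t_n + h/2, y_n + (h/2)·k1); y_{n+1} = y_n + h·k2.
t=-0.300000, y=-0.910000:
  k1 = f(-0.300000, -0.910000) = 2.711900
  k2 = f(-0.200000, -0.638810) = 3.131922
  y ← -0.910000 + 0.2·3.131922 = -0.283616
y(-0.1) ≈ -0.2836

-0.2836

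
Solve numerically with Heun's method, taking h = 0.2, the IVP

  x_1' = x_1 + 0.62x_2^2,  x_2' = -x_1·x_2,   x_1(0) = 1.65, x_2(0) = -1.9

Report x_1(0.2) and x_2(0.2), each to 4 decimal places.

2.3821, -1.2775

Heun on (x_1,x_2): k1 = f(t_n, state_n); k2 = f(t_n + h, state_n + h·k1); state_{n+1} = state_n + (h/2)·(k1 + k2).
0.000000: (1.650000, -1.900000)
  k1 = (3.888200, 3.135000)
  predictor → (2.427640, -1.273000)
  k2 = (3.432368, 3.090386)
  → (2.382057, -1.277461)
(x_1(0.2), x_2(0.2)) ≈ (2.3821, -1.2775)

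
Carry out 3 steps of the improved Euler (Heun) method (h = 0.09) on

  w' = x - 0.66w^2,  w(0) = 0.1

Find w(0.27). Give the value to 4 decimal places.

Heun: k1 = f(x_n, w_n); k2 = f(x_n + h, w_n + h·k1); w_{n+1} = w_n + (h/2)·(k1 + k2).
x=0.000000, w=0.100000:
  k1 = f(0.000000, 0.100000) = -0.006600
  k2 = f(0.090000, 0.099406) = 0.083478
  w ← 0.100000 + (0.09/2)·(-0.006600 + 0.083478) = 0.103460
x=0.090000, w=0.103460:
  k1 = f(0.090000, 0.103460) = 0.082935
  k2 = f(0.180000, 0.110924) = 0.171879
  w ← 0.103460 + (0.09/2)·(0.082935 + 0.171879) = 0.114926
x=0.180000, w=0.114926:
  k1 = f(0.180000, 0.114926) = 0.171283
  k2 = f(0.270000, 0.130342) = 0.258787
  w ← 0.114926 + (0.09/2)·(0.171283 + 0.258787) = 0.134279
w(0.27) ≈ 0.1343

0.1343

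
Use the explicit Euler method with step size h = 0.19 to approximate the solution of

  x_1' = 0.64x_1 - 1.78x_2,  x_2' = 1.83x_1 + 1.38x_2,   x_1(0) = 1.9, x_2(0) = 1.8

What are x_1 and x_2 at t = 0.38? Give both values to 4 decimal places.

Euler on (x_1,x_2): x_1_{n+1} = x_1_n + h·x_1', x_2_{n+1} = x_2_n + h·x_2'.
0.000000: (1.900000, 1.800000); f=(-1.988000, 5.961000) → (1.522280, 2.932590)
0.190000: (1.522280, 2.932590); f=(-4.245751, 6.832747) → (0.715587, 4.230812)
(x_1(0.38), x_2(0.38)) ≈ (0.7156, 4.2308)

0.7156, 4.2308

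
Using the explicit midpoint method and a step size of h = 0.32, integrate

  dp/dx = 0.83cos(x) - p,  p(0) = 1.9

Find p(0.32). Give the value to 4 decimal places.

Midpoint: k1 = f(x_n, p_n); k2 = f(x_n + h/2, p_n + (h/2)·k1); p_{n+1} = p_n + h·k2.
x=0.000000, p=1.900000:
  k1 = f(0.000000, 1.900000) = -1.070000
  k2 = f(0.160000, 1.728800) = -0.909401
  p ← 1.900000 + 0.32·(-0.909401) = 1.608992
p(0.32) ≈ 1.6090

1.6090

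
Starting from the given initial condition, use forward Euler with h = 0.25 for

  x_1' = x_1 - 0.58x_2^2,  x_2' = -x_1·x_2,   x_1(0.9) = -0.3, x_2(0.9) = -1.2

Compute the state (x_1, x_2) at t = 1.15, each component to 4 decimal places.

Euler on (x_1,x_2): x_1_{n+1} = x_1_n + h·x_1', x_2_{n+1} = x_2_n + h·x_2'.
0.900000: (-0.300000, -1.200000); f=(-1.135200, -0.360000) → (-0.583800, -1.290000)
(x_1(1.15), x_2(1.15)) ≈ (-0.5838, -1.2900)

-0.5838, -1.2900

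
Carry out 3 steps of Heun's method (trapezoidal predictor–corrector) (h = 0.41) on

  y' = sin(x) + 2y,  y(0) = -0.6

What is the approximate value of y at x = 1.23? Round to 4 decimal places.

Heun: k1 = f(x_n, y_n); k2 = f(x_n + h, y_n + h·k1); y_{n+1} = y_n + (h/2)·(k1 + k2).
x=0.000000, y=-0.600000:
  k1 = f(0.000000, -0.600000) = -1.200000
  k2 = f(0.410000, -1.092000) = -1.785391
  y ← -0.600000 + (0.41/2)·(-1.200000 + (-1.785391)) = -1.212005
x=0.410000, y=-1.212005:
  k1 = f(0.410000, -1.212005) = -2.025401
  k2 = f(0.820000, -2.042419) = -3.353693
  y ← -1.212005 + (0.41/2)·(-2.025401 + (-3.353693)) = -2.314719
x=0.820000, y=-2.314719:
  k1 = f(0.820000, -2.314719) = -3.898293
  k2 = f(1.230000, -3.913019) = -6.883550
  y ← -2.314719 + (0.41/2)·(-3.898293 + (-6.883550)) = -4.524997
y(1.23) ≈ -4.5250

-4.5250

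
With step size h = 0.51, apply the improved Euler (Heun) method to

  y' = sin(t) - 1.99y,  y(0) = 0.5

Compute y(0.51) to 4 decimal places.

0.3745

Heun: k1 = f(t_n, y_n); k2 = f(t_n + h, y_n + h·k1); y_{n+1} = y_n + (h/2)·(k1 + k2).
t=0.000000, y=0.500000:
  k1 = f(0.000000, 0.500000) = -0.995000
  k2 = f(0.510000, -0.007450) = 0.503003
  y ← 0.500000 + (0.51/2)·(-0.995000 + 0.503003) = 0.374541
y(0.51) ≈ 0.3745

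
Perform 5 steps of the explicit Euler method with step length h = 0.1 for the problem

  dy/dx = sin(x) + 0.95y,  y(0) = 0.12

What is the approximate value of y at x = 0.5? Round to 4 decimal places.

0.2971

Euler: y_{n+1} = y_n + h·f(x_n, y_n).
x=0.000000, y=0.120000: f=0.114000 → y ← 0.120000 + 0.1·0.114000 = 0.131400
x=0.100000, y=0.131400: f=0.224663 → y ← 0.131400 + 0.1·0.224663 = 0.153866
x=0.200000, y=0.153866: f=0.344842 → y ← 0.153866 + 0.1·0.344842 = 0.188351
x=0.300000, y=0.188351: f=0.474453 → y ← 0.188351 + 0.1·0.474453 = 0.235796
x=0.400000, y=0.235796: f=0.613424 → y ← 0.235796 + 0.1·0.613424 = 0.297138
y(0.5) ≈ 0.2971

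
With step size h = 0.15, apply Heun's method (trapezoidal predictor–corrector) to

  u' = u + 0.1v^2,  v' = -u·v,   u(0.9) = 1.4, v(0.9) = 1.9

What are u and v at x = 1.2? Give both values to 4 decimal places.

Heun on (u,v): k1 = f(x_n, state_n); k2 = f(x_n + h, state_n + h·k1); state_{n+1} = state_n + (h/2)·(k1 + k2).
0.900000: (1.400000, 1.900000)
  k1 = (1.761000, -2.660000)
  predictor → (1.664150, 1.501000)
  k2 = (1.889450, -2.497889)
  → (1.673784, 1.513158)
1.050000: (1.673784, 1.513158)
  k1 = (1.902749, -2.532700)
  predictor → (1.959196, 1.133253)
  k2 = (2.087622, -2.220265)
  → (1.973062, 1.156686)
(u(1.2), v(1.2)) ≈ (1.9731, 1.1567)

1.9731, 1.1567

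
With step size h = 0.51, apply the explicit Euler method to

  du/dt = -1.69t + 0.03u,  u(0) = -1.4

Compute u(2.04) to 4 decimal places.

-4.1521

Euler: u_{n+1} = u_n + h·f(t_n, u_n).
t=0.000000, u=-1.400000: f=-0.042000 → u ← -1.400000 + 0.51·(-0.042000) = -1.421420
t=0.510000, u=-1.421420: f=-0.904543 → u ← -1.421420 + 0.51·(-0.904543) = -1.882737
t=1.020000, u=-1.882737: f=-1.780282 → u ← -1.882737 + 0.51·(-1.780282) = -2.790681
t=1.530000, u=-2.790681: f=-2.669420 → u ← -2.790681 + 0.51·(-2.669420) = -4.152085
u(2.04) ≈ -4.1521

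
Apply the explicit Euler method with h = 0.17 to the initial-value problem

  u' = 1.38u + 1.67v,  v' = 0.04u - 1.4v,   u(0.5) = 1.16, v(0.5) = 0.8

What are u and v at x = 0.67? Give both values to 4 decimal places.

Euler on (u,v): u_{n+1} = u_n + h·u', v_{n+1} = v_n + h·v'.
0.500000: (1.160000, 0.800000); f=(2.936800, -1.073600) → (1.659256, 0.617488)
(u(0.67), v(0.67)) ≈ (1.6593, 0.6175)

1.6593, 0.6175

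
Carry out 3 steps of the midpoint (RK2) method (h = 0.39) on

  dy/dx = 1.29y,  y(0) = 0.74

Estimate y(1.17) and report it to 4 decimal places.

3.2027

Midpoint: k1 = f(x_n, y_n); k2 = f(x_n + h/2, y_n + (h/2)·k1); y_{n+1} = y_n + h·k2.
x=0.000000, y=0.740000:
  k1 = f(0.000000, 0.740000) = 0.954600
  k2 = f(0.195000, 0.926147) = 1.194730
  y ← 0.740000 + 0.39·1.194730 = 1.205945
x=0.390000, y=1.205945:
  k1 = f(0.390000, 1.205945) = 1.555668
  k2 = f(0.585000, 1.509300) = 1.946997
  y ← 1.205945 + 0.39·1.946997 = 1.965273
x=0.780000, y=1.965273:
  k1 = f(0.780000, 1.965273) = 2.535203
  k2 = f(0.975000, 2.459638) = 3.172933
  y ← 1.965273 + 0.39·3.172933 = 3.202717
y(1.17) ≈ 3.2027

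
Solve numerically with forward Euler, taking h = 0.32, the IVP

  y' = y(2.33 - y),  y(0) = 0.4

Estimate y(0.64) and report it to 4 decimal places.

0.9955

Euler: y_{n+1} = y_n + h·f(x_n, y_n).
x=0.000000, y=0.400000: f=0.772000 → y ← 0.400000 + 0.32·0.772000 = 0.647040
x=0.320000, y=0.647040: f=1.088942 → y ← 0.647040 + 0.32·1.088942 = 0.995502
y(0.64) ≈ 0.9955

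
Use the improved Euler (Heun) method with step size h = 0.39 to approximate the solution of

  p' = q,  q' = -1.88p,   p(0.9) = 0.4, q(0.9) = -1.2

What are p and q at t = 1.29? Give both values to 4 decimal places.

-0.1252, -1.3217

Heun on (p,q): k1 = f(t_n, state_n); k2 = f(t_n + h, state_n + h·k1); state_{n+1} = state_n + (h/2)·(k1 + k2).
0.900000: (0.400000, -1.200000)
  k1 = (-1.200000, -0.752000)
  predictor → (-0.068000, -1.493280)
  k2 = (-1.493280, 0.127840)
  → (-0.125190, -1.321711)
(p(1.29), q(1.29)) ≈ (-0.1252, -1.3217)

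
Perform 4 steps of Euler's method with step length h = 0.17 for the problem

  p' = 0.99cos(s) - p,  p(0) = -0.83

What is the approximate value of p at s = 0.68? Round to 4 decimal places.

Euler: p_{n+1} = p_n + h·f(s_n, p_n).
s=0.000000, p=-0.830000: f=1.820000 → p ← -0.830000 + 0.17·1.820000 = -0.520600
s=0.170000, p=-0.520600: f=1.496329 → p ← -0.520600 + 0.17·1.496329 = -0.266224
s=0.340000, p=-0.266224: f=1.199551 → p ← -0.266224 + 0.17·1.199551 = -0.062300
s=0.510000, p=-0.062300: f=0.926317 → p ← -0.062300 + 0.17·0.926317 = 0.095174
p(0.68) ≈ 0.0952

0.0952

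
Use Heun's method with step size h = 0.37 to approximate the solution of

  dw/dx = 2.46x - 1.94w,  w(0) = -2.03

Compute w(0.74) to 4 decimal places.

-0.1164

Heun: k1 = f(x_n, w_n); k2 = f(x_n + h, w_n + h·k1); w_{n+1} = w_n + (h/2)·(k1 + k2).
x=0.000000, w=-2.030000:
  k1 = f(0.000000, -2.030000) = 3.938200
  k2 = f(0.370000, -0.572866) = 2.021560
  w ← -2.030000 + (0.37/2)·(3.938200 + 2.021560) = -0.927444
x=0.370000, w=-0.927444:
  k1 = f(0.370000, -0.927444) = 2.709442
  k2 = f(0.740000, 0.075049) = 1.674805
  w ← -0.927444 + (0.37/2)·(2.709442 + 1.674805) = -0.116359
w(0.74) ≈ -0.1164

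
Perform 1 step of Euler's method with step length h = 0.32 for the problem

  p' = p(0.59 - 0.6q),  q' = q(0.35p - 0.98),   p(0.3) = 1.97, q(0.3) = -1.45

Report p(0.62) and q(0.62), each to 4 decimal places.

2.8904, -1.3152

Euler on (p,q): p_{n+1} = p_n + h·p', q_{n+1} = q_n + h·q'.
0.300000: (1.970000, -1.450000); f=(2.876200, 0.421225) → (2.890384, -1.315208)
(p(0.62), q(0.62)) ≈ (2.8904, -1.3152)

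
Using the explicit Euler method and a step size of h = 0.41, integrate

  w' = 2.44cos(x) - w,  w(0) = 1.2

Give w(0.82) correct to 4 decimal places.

1.9254

Euler: w_{n+1} = w_n + h·f(x_n, w_n).
x=0.000000, w=1.200000: f=1.240000 → w ← 1.200000 + 0.41·1.240000 = 1.708400
x=0.410000, w=1.708400: f=0.529375 → w ← 1.708400 + 0.41·0.529375 = 1.925444
w(0.82) ≈ 1.9254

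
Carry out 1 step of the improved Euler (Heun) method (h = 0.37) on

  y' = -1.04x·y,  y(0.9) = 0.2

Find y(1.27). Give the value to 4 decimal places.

0.1334

Heun: k1 = f(x_n, y_n); k2 = f(x_n + h, y_n + h·k1); y_{n+1} = y_n + (h/2)·(k1 + k2).
x=0.900000, y=0.200000:
  k1 = f(0.900000, 0.200000) = -0.187200
  k2 = f(1.270000, 0.130736) = -0.172676
  y ← 0.200000 + (0.37/2)·(-0.187200 + (-0.172676)) = 0.133423
y(1.27) ≈ 0.1334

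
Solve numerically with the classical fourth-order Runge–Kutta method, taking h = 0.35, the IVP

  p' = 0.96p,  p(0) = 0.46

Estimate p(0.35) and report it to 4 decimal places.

RK4: k1 = f(x_n, p_n); k2 = f(x_n + h/2, p_n + (h/2)·k1); k3 = f(x_n + h/2, p_n + (h/2)·k2); k4 = f(x_n + h, p_n + h·k3); p_{n+1} = p_n + (h/6)·(k1 + 2k2 + 2k3 + k4).
x=0.000000, p=0.460000:
  k1 = f(0.000000, 0.460000) = 0.441600
  k2 = f(0.175000, 0.537280) = 0.515789
  k3 = f(0.175000, 0.550263) = 0.528253
  k4 = f(0.350000, 0.644888) = 0.619093
  p ← 0.460000 + (0.35/6)·(k1 + 2k2 + 2k3 + k4) = 0.643679
p(0.35) ≈ 0.6437

0.6437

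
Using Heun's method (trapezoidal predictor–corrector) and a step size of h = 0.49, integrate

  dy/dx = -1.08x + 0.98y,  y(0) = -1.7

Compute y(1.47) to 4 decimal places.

-8.7273

Heun: k1 = f(x_n, y_n); k2 = f(x_n + h, y_n + h·k1); y_{n+1} = y_n + (h/2)·(k1 + k2).
x=0.000000, y=-1.700000:
  k1 = f(0.000000, -1.700000) = -1.666000
  k2 = f(0.490000, -2.516340) = -2.995213
  y ← -1.700000 + (0.49/2)·(-1.666000 + (-2.995213)) = -2.841997
x=0.490000, y=-2.841997:
  k1 = f(0.490000, -2.841997) = -3.314357
  k2 = f(0.980000, -4.466032) = -5.435112
  y ← -2.841997 + (0.49/2)·(-3.314357 + (-5.435112)) = -4.985617
x=0.980000, y=-4.985617:
  k1 = f(0.980000, -4.985617) = -5.944305
  k2 = f(1.470000, -7.898326) = -9.327960
  y ← -4.985617 + (0.49/2)·(-5.944305 + (-9.327960)) = -8.727322
y(1.47) ≈ -8.7273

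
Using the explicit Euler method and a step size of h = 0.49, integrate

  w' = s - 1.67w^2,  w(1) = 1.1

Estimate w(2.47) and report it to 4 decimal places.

Euler: w_{n+1} = w_n + h·f(s_n, w_n).
s=1.000000, w=1.100000: f=-1.020700 → w ← 1.100000 + 0.49·(-1.020700) = 0.599857
s=1.490000, w=0.599857: f=0.889087 → w ← 0.599857 + 0.49·0.889087 = 1.035509
s=1.980000, w=1.035509: f=0.189293 → w ← 1.035509 + 0.49·0.189293 = 1.128263
w(2.47) ≈ 1.1283

1.1283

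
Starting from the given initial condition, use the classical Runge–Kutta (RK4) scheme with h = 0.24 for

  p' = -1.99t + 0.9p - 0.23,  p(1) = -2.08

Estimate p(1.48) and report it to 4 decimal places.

RK4: k1 = f(t_n, p_n); k2 = f(t_n + h/2, p_n + (h/2)·k1); k3 = f(t_n + h/2, p_n + (h/2)·k2); k4 = f(t_n + h, p_n + h·k3); p_{n+1} = p_n + (h/6)·(k1 + 2k2 + 2k3 + k4).
t=1.000000, p=-2.080000:
  k1 = f(1.000000, -2.080000) = -4.092000
  k2 = f(1.120000, -2.571040) = -4.772736
  k3 = f(1.120000, -2.652728) = -4.846255
  k4 = f(1.240000, -3.243101) = -5.616391
  p ← -2.080000 + (0.24/6)·(k1 + 2k2 + 2k3 + k4) = -3.237855
t=1.240000, p=-3.237855:
  k1 = f(1.240000, -3.237855) = -5.611669
  k2 = f(1.360000, -3.911255) = -6.456530
  k3 = f(1.360000, -4.012639) = -6.547775
  k4 = f(1.480000, -4.809321) = -7.503589
  p ← -3.237855 + (0.24/6)·(k1 + 2k2 + 2k3 + k4) = -4.802810
p(1.48) ≈ -4.8028

-4.8028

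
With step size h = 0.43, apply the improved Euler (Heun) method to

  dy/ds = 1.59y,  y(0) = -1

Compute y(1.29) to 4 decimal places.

Heun: k1 = f(s_n, y_n); k2 = f(s_n + h, y_n + h·k1); y_{n+1} = y_n + (h/2)·(k1 + k2).
s=0.000000, y=-1.000000:
  k1 = f(0.000000, -1.000000) = -1.590000
  k2 = f(0.430000, -1.683700) = -2.677083
  y ← -1.000000 + (0.43/2)·(-1.590000 + (-2.677083)) = -1.917423
s=0.430000, y=-1.917423:
  k1 = f(0.430000, -1.917423) = -3.048702
  k2 = f(0.860000, -3.228365) = -5.133100
  y ← -1.917423 + (0.43/2)·(-3.048702 + (-5.133100)) = -3.676510
s=0.860000, y=-3.676510:
  k1 = f(0.860000, -3.676510) = -5.845651
  k2 = f(1.290000, -6.190141) = -9.842323
  y ← -3.676510 + (0.43/2)·(-5.845651 + (-9.842323)) = -7.049425
y(1.29) ≈ -7.0494

-7.0494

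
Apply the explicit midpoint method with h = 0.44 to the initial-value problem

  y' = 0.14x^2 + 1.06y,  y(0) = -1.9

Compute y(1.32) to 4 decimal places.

Midpoint: k1 = f(x_n, y_n); k2 = f(x_n + h/2, y_n + (h/2)·k1); y_{n+1} = y_n + h·k2.
x=0.000000, y=-1.900000:
  k1 = f(0.000000, -1.900000) = -2.014000
  k2 = f(0.220000, -2.343080) = -2.476889
  y ← -1.900000 + 0.44·(-2.476889) = -2.989831
x=0.440000, y=-2.989831:
  k1 = f(0.440000, -2.989831) = -3.142117
  k2 = f(0.660000, -3.681097) = -3.840979
  y ← -2.989831 + 0.44·(-3.840979) = -4.679862
x=0.880000, y=-4.679862:
  k1 = f(0.880000, -4.679862) = -4.852237
  k2 = f(1.100000, -5.747354) = -5.922795
  y ← -4.679862 + 0.44·(-5.922795) = -7.285892
y(1.32) ≈ -7.2859

-7.2859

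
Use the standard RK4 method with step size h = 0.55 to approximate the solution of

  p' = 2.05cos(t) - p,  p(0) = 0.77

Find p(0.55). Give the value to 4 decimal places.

RK4: k1 = f(t_n, p_n); k2 = f(t_n + h/2, p_n + (h/2)·k1); k3 = f(t_n + h/2, p_n + (h/2)·k2); k4 = f(t_n + h, p_n + h·k3); p_{n+1} = p_n + (h/6)·(k1 + 2k2 + 2k3 + k4).
t=0.000000, p=0.770000:
  k1 = f(0.000000, 0.770000) = 1.280000
  k2 = f(0.275000, 1.122000) = 0.850972
  k3 = f(0.275000, 1.004017) = 0.968954
  k4 = f(0.550000, 1.302925) = 0.444750
  p ← 0.770000 + (0.55/6)·(k1 + 2k2 + 2k3 + k4) = 1.261755
p(0.55) ≈ 1.2618

1.2618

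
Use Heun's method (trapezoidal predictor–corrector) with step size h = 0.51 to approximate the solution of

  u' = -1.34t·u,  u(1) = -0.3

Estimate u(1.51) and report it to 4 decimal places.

-0.1485

Heun: k1 = f(t_n, u_n); k2 = f(t_n + h, u_n + h·k1); u_{n+1} = u_n + (h/2)·(k1 + k2).
t=1.000000, u=-0.300000:
  k1 = f(1.000000, -0.300000) = 0.402000
  k2 = f(1.510000, -0.094980) = 0.192183
  u ← -0.300000 + (0.51/2)·(0.402000 + 0.192183) = -0.148483
u(1.51) ≈ -0.1485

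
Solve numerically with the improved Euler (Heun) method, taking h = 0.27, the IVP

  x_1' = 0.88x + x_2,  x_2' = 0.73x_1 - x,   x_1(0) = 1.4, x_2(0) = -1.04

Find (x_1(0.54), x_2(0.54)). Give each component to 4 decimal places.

1.0829, -0.7190

Heun on (x_1,x_2): k1 = f(x_n, state_n); k2 = f(x_n + h, state_n + h·k1); state_{n+1} = state_n + (h/2)·(k1 + k2).
0.000000: (1.400000, -1.040000)
  k1 = (-1.040000, 1.022000)
  predictor → (1.119200, -0.764060)
  k2 = (-0.526460, 0.547016)
  → (1.188528, -0.828183)
0.270000: (1.188528, -0.828183)
  k1 = (-0.590583, 0.597625)
  predictor → (1.029071, -0.666824)
  k2 = (-0.191624, 0.211221)
  → (1.082930, -0.718989)
(x_1(0.54), x_2(0.54)) ≈ (1.0829, -0.7190)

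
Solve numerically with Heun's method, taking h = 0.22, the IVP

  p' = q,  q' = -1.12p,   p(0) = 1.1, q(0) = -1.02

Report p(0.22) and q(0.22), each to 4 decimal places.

0.8458, -1.2634

Heun on (p,q): k1 = f(t_n, state_n); k2 = f(t_n + h, state_n + h·k1); state_{n+1} = state_n + (h/2)·(k1 + k2).
0.000000: (1.100000, -1.020000)
  k1 = (-1.020000, -1.232000)
  predictor → (0.875600, -1.291040)
  k2 = (-1.291040, -0.980672)
  → (0.845786, -1.263394)
(p(0.22), q(0.22)) ≈ (0.8458, -1.2634)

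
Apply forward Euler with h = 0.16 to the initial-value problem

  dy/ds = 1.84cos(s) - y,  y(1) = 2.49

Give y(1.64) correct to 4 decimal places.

1.5050

Euler: y_{n+1} = y_n + h·f(s_n, y_n).
s=1.000000, y=2.490000: f=-1.495844 → y ← 2.490000 + 0.16·(-1.495844) = 2.250665
s=1.160000, y=2.250665: f=-1.515880 → y ← 2.250665 + 0.16·(-1.515880) = 2.008124
s=1.320000, y=2.008124: f=-1.551481 → y ← 2.008124 + 0.16·(-1.551481) = 1.759887
s=1.480000, y=1.759887: f=-1.593051 → y ← 1.759887 + 0.16·(-1.593051) = 1.504999
y(1.64) ≈ 1.5050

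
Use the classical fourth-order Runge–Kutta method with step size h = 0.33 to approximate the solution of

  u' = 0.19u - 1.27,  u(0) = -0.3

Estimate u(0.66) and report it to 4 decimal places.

RK4: k1 = f(t_n, u_n); k2 = f(t_n + h/2, u_n + (h/2)·k1); k3 = f(t_n + h/2, u_n + (h/2)·k2); k4 = f(t_n + h, u_n + h·k3); u_{n+1} = u_n + (h/6)·(k1 + 2k2 + 2k3 + k4).
t=0.000000, u=-0.300000:
  k1 = f(0.000000, -0.300000) = -1.327000
  k2 = f(0.165000, -0.518955) = -1.368601
  k3 = f(0.165000, -0.525819) = -1.369906
  k4 = f(0.330000, -0.752069) = -1.412893
  u ← -0.300000 + (0.33/6)·(k1 + 2k2 + 2k3 + k4) = -0.751930
t=0.330000, u=-0.751930:
  k1 = f(0.330000, -0.751930) = -1.412867
  k2 = f(0.495000, -0.985053) = -1.457160
  k3 = f(0.495000, -0.992361) = -1.458549
  k4 = f(0.660000, -1.233251) = -1.504318
  u ← -0.751930 + (0.33/6)·(k1 + 2k2 + 2k3 + k4) = -1.233103
u(0.66) ≈ -1.2331

-1.2331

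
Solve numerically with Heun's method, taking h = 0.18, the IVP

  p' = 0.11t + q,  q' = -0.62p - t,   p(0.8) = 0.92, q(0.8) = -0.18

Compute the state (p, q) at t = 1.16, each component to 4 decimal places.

0.7999, -0.7297

Heun on (p,q): k1 = f(t_n, state_n); k2 = f(t_n + h, state_n + h·k1); state_{n+1} = state_n + (h/2)·(k1 + k2).
0.800000: (0.920000, -0.180000)
  k1 = (-0.092000, -1.370400)
  predictor → (0.903440, -0.426672)
  k2 = (-0.318872, -1.540133)
  → (0.883022, -0.441948)
0.980000: (0.883022, -0.441948)
  k1 = (-0.334148, -1.527473)
  predictor → (0.822875, -0.716893)
  k2 = (-0.589293, -1.670182)
  → (0.799912, -0.729737)
(p(1.16), q(1.16)) ≈ (0.7999, -0.7297)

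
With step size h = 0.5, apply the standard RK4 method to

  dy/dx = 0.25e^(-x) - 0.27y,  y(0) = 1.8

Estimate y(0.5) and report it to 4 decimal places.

1.6642

RK4: k1 = f(x_n, y_n); k2 = f(x_n + h/2, y_n + (h/2)·k1); k3 = f(x_n + h/2, y_n + (h/2)·k2); k4 = f(x_n + h, y_n + h·k3); y_{n+1} = y_n + (h/6)·(k1 + 2k2 + 2k3 + k4).
x=0.000000, y=1.800000:
  k1 = f(0.000000, 1.800000) = -0.236000
  k2 = f(0.250000, 1.741000) = -0.275370
  k3 = f(0.250000, 1.731158) = -0.272712
  k4 = f(0.500000, 1.663644) = -0.297551
  y ← 1.800000 + (0.5/6)·(k1 + 2k2 + 2k3 + k4) = 1.664190
y(0.5) ≈ 1.6642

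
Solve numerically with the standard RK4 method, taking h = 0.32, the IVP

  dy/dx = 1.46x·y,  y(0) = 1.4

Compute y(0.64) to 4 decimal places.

1.8879

RK4: k1 = f(x_n, y_n); k2 = f(x_n + h/2, y_n + (h/2)·k1); k3 = f(x_n + h/2, y_n + (h/2)·k2); k4 = f(x_n + h, y_n + h·k3); y_{n+1} = y_n + (h/6)·(k1 + 2k2 + 2k3 + k4).
x=0.000000, y=1.400000:
  k1 = f(0.000000, 1.400000) = 0.000000
  k2 = f(0.160000, 1.400000) = 0.327040
  k3 = f(0.160000, 1.452326) = 0.339263
  k4 = f(0.320000, 1.508564) = 0.704801
  y ← 1.400000 + (0.32/6)·(k1 + 2k2 + 2k3 + k4) = 1.508662
x=0.320000, y=1.508662:
  k1 = f(0.320000, 1.508662) = 0.704847
  k2 = f(0.480000, 1.621437) = 1.136303
  k3 = f(0.480000, 1.690470) = 1.184682
  k4 = f(0.640000, 1.887760) = 1.763923
  y ← 1.508662 + (0.32/6)·(k1 + 2k2 + 2k3 + k4) = 1.887901
y(0.64) ≈ 1.8879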